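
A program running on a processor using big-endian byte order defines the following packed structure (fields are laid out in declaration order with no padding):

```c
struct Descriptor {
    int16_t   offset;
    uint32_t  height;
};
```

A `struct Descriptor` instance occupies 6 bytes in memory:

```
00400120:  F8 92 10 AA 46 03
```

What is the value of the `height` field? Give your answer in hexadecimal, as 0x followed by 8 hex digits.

`height` follows `offset` (2 bytes), so it starts at byte offset 2 and occupies 4 bytes.
Bytes at offsets 2..5: 10 AA 46 03.
Big-endian: lowest address holds the most-significant byte.
The bytes are already most-significant first: 0x10AA4603.

0x10AA4603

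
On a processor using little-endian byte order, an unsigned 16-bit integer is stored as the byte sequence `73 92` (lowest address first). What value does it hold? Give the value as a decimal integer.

37491

In little-endian order the low byte comes first in memory.
Reassemble most-significant byte first: 92 73 → 0x9273.
0x9273 = 37491.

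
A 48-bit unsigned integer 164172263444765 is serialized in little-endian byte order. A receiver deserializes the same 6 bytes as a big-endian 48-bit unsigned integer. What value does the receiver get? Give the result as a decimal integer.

32785386786965

164172263444765 in 48-bit hexadecimal is 0x95505571D11D.
Stored little-endian, the bytes at ascending addresses are 1D D1 71 55 50 95.
Read back as big-endian, the last byte is least significant, giving 0x1DD171555095.
0x1DD171555095 = 32785386786965.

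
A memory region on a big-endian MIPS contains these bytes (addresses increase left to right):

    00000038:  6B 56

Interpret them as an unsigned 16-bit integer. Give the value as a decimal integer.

27478

Big-endian: lowest address holds the most-significant byte.
The bytes are already most-significant first: 0x6B56.
0x6B56 = 27478.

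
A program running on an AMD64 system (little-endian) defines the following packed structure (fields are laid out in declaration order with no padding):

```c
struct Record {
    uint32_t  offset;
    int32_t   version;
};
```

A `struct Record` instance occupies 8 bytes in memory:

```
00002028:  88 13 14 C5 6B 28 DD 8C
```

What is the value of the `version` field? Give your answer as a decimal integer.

-1931663253

`version` follows `offset` (4 bytes), so it starts at byte offset 4 and occupies 4 bytes.
Bytes at offsets 4..7: 6B 28 DD 8C.
Little-endian: lowest address holds the least-significant byte.
Reassemble most-significant byte first: 8C DD 28 6B → 0x8CDD286B.
Top bit is set, so as a signed 32-bit value this is 0x8CDD286B − 2^32 = -1931663253.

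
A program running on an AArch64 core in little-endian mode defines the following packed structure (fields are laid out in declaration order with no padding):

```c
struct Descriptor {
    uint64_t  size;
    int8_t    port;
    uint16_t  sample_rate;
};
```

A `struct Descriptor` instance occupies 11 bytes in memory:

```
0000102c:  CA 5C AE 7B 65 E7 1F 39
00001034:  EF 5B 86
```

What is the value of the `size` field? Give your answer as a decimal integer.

4116263007492660426

`size` is the first field, at byte offset 0, occupying 8 bytes.
Bytes at offsets 0..7: CA 5C AE 7B 65 E7 1F 39.
In little-endian order the low byte comes first in memory.
Reassemble most-significant byte first: 39 1F E7 65 7B AE 5C CA → 0x391FE7657BAE5CCA.
0x391FE7657BAE5CCA = 4116263007492660426.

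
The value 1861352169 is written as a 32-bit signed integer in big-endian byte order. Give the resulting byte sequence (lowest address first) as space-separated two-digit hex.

1861352169 in hexadecimal, padded to 32 bits, is 0x6EF1FAE9.
Split into bytes (most-significant first): 6E F1 FA E9.
Big-endian: lowest address holds the most-significant byte.
So the memory order matches the most-significant-first order: 6E F1 FA E9.

6E F1 FA E9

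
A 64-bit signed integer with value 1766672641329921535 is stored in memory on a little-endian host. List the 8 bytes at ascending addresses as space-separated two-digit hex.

1766672641329921535 in hexadecimal, padded to 64 bits, is 0x18847B6834DEFDFF.
Split into bytes (most-significant first): 18 84 7B 68 34 DE FD FF.
Little-endian stores the least-significant byte at the lowest address.
So at ascending addresses the bytes are FF FD DE 34 68 7B 84 18.

FF FD DE 34 68 7B 84 18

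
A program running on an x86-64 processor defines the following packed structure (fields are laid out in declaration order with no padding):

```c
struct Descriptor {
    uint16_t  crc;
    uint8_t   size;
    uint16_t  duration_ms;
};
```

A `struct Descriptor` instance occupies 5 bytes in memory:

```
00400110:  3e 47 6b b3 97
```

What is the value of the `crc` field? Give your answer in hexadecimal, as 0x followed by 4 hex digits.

0x473E

`crc` is the first field, at byte offset 0, occupying 2 bytes.
Bytes at offsets 0..1: 3E 47.
Little-endian: lowest address holds the least-significant byte.
Reassemble most-significant byte first: 47 3E → 0x473E.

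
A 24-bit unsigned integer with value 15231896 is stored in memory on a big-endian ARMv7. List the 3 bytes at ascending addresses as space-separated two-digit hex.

15231896 in hexadecimal, padded to 24 bits, is 0xE86B98.
Split into bytes (most-significant first): E8 6B 98.
Big-endian: lowest address holds the most-significant byte.
So the memory order matches the most-significant-first order: E8 6B 98.

E8 6B 98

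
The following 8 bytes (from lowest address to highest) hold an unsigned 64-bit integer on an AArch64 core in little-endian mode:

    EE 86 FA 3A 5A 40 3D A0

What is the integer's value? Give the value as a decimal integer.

Little-endian stores the least-significant byte at the lowest address.
Reassemble most-significant byte first: A0 3D 40 5A 3A FA 86 EE → 0xA03D405A3AFA86EE.
0xA03D405A3AFA86EE = 11546455775928551150.

11546455775928551150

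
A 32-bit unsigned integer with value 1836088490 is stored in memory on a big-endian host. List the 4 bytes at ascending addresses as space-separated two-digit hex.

6D 70 7C AA

1836088490 in hexadecimal, padded to 32 bits, is 0x6D707CAA.
Split into bytes (most-significant first): 6D 70 7C AA.
Big-endian stores the most-significant byte at the lowest address.
So the memory order matches the most-significant-first order: 6D 70 7C AA.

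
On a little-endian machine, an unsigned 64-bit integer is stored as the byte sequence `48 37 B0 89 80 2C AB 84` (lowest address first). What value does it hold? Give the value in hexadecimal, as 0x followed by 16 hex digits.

0x84AB2C8089B03748

Little-endian: lowest address holds the least-significant byte.
Reassemble most-significant byte first: 84 AB 2C 80 89 B0 37 48 → 0x84AB2C8089B03748.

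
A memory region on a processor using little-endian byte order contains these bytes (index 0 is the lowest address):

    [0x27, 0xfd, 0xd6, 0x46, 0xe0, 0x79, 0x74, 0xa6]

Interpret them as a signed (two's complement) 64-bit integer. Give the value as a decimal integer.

-6452398361946948313

In little-endian order the low byte comes first in memory.
Reassemble most-significant byte first: A6 74 79 E0 46 D6 FD 27 → 0xA67479E046D6FD27.
Top bit is set, so as a signed 64-bit value this is 0xA67479E046D6FD27 − 2^64 = -6452398361946948313.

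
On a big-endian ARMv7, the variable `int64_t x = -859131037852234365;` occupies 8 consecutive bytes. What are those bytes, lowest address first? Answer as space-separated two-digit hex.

Two's complement of -859131037852234365 in 64 bits: 859131037852234365 = 0x0BEC3F2086B1F27D; invert → 0xF413C0DF794E0D82; add 1 → 0xF413C0DF794E0D83.
Split into bytes (most-significant first): F4 13 C0 DF 79 4E 0D 83.
Big-endian stores the most-significant byte at the lowest address.
So the memory order matches the most-significant-first order: F4 13 C0 DF 79 4E 0D 83.

F4 13 C0 DF 79 4E 0D 83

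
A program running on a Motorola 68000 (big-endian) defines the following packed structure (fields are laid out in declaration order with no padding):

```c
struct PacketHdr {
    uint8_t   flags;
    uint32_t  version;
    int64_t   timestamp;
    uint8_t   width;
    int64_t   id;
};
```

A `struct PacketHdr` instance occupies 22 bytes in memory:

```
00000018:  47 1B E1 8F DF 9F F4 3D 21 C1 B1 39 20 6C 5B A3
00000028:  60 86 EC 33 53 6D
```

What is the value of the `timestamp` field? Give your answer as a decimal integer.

-6920839512168777440

`timestamp` follows `flags` (1 B), `version` (4 B), so it starts at offset 1 + 4 = 5 and occupies 8 bytes.
Bytes at offsets 5..12: 9F F4 3D 21 C1 B1 39 20.
In big-endian order the high byte comes first in memory.
The bytes are already most-significant first: 0x9FF43D21C1B13920.
Top bit is set, so as a signed 64-bit value this is 0x9FF43D21C1B13920 − 2^64 = -6920839512168777440.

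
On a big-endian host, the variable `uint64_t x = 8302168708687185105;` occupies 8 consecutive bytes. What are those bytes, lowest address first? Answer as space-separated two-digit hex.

8302168708687185105 in hexadecimal, padded to 64 bits, is 0x73373A742AA9C4D1.
Split into bytes (most-significant first): 73 37 3A 74 2A A9 C4 D1.
In big-endian order the high byte comes first in memory.
So the memory order matches the most-significant-first order: 73 37 3A 74 2A A9 C4 D1.

73 37 3A 74 2A A9 C4 D1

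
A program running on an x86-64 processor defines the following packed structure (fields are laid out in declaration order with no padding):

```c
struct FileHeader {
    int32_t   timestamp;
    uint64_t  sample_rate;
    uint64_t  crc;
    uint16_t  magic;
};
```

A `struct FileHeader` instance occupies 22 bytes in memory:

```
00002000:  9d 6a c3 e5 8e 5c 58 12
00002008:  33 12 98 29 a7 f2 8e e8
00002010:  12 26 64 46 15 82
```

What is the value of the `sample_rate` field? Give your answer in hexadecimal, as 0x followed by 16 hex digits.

`sample_rate` follows `timestamp` (4 bytes), so it starts at byte offset 4 and occupies 8 bytes.
Bytes at offsets 4..11: 8E 5C 58 12 33 12 98 29.
Little-endian: lowest address holds the least-significant byte.
Reassemble most-significant byte first: 29 98 12 33 12 58 5C 8E → 0x2998123312585C8E.

0x2998123312585C8E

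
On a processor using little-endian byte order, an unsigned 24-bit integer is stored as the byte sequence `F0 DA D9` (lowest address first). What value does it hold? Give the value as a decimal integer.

14277360

In little-endian order the low byte comes first in memory.
Reassemble most-significant byte first: D9 DA F0 → 0xD9DAF0.
0xD9DAF0 = 14277360.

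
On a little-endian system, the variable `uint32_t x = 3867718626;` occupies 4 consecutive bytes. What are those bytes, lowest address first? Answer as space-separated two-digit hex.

3867718626 in hexadecimal, padded to 32 bits, is 0xE688B3E2.
Split into bytes (most-significant first): E6 88 B3 E2.
Little-endian: lowest address holds the least-significant byte.
So at ascending addresses the bytes are E2 B3 88 E6.

E2 B3 88 E6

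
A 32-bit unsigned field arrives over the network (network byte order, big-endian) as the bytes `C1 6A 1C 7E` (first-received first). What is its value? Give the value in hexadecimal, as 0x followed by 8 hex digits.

Big-endian stores the most-significant byte at the lowest address.
The bytes are already most-significant first: 0xC16A1C7E.

0xC16A1C7E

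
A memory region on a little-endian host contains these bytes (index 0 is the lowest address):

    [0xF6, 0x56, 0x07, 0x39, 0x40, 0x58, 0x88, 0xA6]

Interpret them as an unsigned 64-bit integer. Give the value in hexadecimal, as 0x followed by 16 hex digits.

In little-endian order the low byte comes first in memory.
Reassemble most-significant byte first: A6 88 58 40 39 07 56 F6 → 0xA6885840390756F6.

0xA6885840390756F6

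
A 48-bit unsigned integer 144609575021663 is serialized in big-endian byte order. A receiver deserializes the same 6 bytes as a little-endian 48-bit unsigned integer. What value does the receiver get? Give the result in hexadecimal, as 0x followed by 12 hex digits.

0x5FAC598A8583

144609575021663 in 48-bit hexadecimal is 0x83858A59AC5F.
Stored big-endian, the bytes at ascending addresses are 83 85 8A 59 AC 5F.
Read back as little-endian, the first byte is least significant, giving 0x5FAC598A8583.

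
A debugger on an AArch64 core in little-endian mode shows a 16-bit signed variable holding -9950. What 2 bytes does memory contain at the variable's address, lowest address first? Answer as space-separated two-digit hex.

22 D9

Two's complement of -9950 in 16 bits: 9950 = 0x26DE; invert → 0xD921; add 1 → 0xD922.
Split into bytes (most-significant first): D9 22.
Little-endian: lowest address holds the least-significant byte.
So at ascending addresses the bytes are 22 D9.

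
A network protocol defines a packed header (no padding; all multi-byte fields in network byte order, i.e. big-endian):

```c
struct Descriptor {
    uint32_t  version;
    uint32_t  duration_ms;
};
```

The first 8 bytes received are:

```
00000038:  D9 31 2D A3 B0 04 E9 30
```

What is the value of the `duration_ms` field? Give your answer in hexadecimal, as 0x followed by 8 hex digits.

`duration_ms` follows `version` (4 bytes), so it starts at byte offset 4 and occupies 4 bytes.
Bytes at offsets 4..7: B0 04 E9 30.
Big-endian: lowest address holds the most-significant byte.
The bytes are already most-significant first: 0xB004E930.

0xB004E930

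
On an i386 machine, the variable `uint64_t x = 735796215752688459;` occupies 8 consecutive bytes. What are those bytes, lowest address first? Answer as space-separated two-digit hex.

4B 03 04 83 C2 12 36 0A

735796215752688459 in hexadecimal, padded to 64 bits, is 0x0A3612C28304034B.
Split into bytes (most-significant first): 0A 36 12 C2 83 04 03 4B.
In little-endian order the low byte comes first in memory.
So at ascending addresses the bytes are 4B 03 04 83 C2 12 36 0A.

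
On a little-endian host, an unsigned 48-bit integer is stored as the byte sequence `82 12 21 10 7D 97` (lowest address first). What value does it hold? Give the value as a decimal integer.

166563397309058

Little-endian: lowest address holds the least-significant byte.
Reassemble most-significant byte first: 97 7D 10 21 12 82 → 0x977D10211282.
0x977D10211282 = 166563397309058.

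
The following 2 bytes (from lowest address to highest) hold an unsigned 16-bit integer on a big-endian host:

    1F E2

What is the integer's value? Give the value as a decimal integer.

8162

Big-endian: lowest address holds the most-significant byte.
The bytes are already most-significant first: 0x1FE2.
0x1FE2 = 8162.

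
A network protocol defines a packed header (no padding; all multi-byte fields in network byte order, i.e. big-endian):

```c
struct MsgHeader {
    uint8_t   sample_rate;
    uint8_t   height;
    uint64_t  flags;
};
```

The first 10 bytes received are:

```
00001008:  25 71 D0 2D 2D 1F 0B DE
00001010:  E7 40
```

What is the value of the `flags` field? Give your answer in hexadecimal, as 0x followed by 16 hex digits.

`flags` follows `sample_rate` (1 B), `height` (1 B), so it starts at offset 1 + 1 = 2 and occupies 8 bytes.
Bytes at offsets 2..9: D0 2D 2D 1F 0B DE E7 40.
Big-endian stores the most-significant byte at the lowest address.
The bytes are already most-significant first: 0xD02D2D1F0BDEE740.

0xD02D2D1F0BDEE740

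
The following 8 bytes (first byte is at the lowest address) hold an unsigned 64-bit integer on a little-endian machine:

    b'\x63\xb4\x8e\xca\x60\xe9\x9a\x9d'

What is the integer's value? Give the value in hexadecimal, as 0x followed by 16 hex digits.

Little-endian stores the least-significant byte at the lowest address.
Reassemble most-significant byte first: 9D 9A E9 60 CA 8E B4 63 → 0x9D9AE960CA8EB463.

0x9D9AE960CA8EB463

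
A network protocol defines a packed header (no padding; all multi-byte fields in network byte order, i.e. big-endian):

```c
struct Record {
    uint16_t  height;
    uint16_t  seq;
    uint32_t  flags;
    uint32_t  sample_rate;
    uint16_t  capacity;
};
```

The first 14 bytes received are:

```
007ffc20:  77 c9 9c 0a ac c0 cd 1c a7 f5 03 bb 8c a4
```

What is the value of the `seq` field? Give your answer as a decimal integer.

`seq` follows `height` (2 bytes), so it starts at byte offset 2 and occupies 2 bytes.
Bytes at offsets 2..3: 9C 0A.
Big-endian: lowest address holds the most-significant byte.
The bytes are already most-significant first: 0x9C0A.
0x9C0A = 39946.

39946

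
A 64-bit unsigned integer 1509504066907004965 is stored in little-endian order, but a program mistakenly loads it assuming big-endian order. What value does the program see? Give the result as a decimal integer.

2729462294908367380

1509504066907004965 in 64-bit hexadecimal is 0x14F2D5F37EFFE025.
Stored little-endian, the bytes at ascending addresses are 25 E0 FF 7E F3 D5 F2 14.
Read back as big-endian, the last byte is least significant, giving 0x25E0FF7EF3D5F214.
0x25E0FF7EF3D5F214 = 2729462294908367380.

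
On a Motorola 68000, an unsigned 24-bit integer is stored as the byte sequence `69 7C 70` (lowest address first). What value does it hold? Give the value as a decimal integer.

6913136

Big-endian: lowest address holds the most-significant byte.
The bytes are already most-significant first: 0x697C70.
0x697C70 = 6913136.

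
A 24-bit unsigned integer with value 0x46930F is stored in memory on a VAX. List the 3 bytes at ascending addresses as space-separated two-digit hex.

0F 93 46

Split into bytes (most-significant first): 46 93 0F.
Little-endian: lowest address holds the least-significant byte.
So at ascending addresses the bytes are 0F 93 46.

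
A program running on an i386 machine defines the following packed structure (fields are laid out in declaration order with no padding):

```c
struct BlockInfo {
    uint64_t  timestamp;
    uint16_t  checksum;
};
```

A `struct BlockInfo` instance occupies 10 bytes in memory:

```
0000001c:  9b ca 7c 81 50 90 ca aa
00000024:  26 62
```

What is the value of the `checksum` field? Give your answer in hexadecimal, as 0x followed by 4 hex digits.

0x6226

`checksum` follows `timestamp` (8 bytes), so it starts at byte offset 8 and occupies 2 bytes.
Bytes at offsets 8..9: 26 62.
Little-endian: lowest address holds the least-significant byte.
Reassemble most-significant byte first: 62 26 → 0x6226.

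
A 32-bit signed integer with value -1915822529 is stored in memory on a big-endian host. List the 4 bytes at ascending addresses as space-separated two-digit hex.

Two's complement of -1915822529 in 32 bits: 1915822529 = 0x723121C1; invert → 0x8DCEDE3E; add 1 → 0x8DCEDE3F.
Split into bytes (most-significant first): 8D CE DE 3F.
Big-endian stores the most-significant byte at the lowest address.
So the memory order matches the most-significant-first order: 8D CE DE 3F.

8D CE DE 3F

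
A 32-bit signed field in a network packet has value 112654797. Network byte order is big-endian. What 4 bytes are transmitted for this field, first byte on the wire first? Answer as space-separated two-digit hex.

06 B6 F9 CD

112654797 in hexadecimal, padded to 32 bits, is 0x06B6F9CD.
Split into bytes (most-significant first): 06 B6 F9 CD.
In big-endian order the high byte comes first in memory.
So the memory order matches the most-significant-first order: 06 B6 F9 CD.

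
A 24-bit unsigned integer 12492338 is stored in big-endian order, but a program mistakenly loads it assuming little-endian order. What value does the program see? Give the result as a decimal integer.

12492338 in 24-bit hexadecimal is 0xBE9E32.
Stored big-endian, the bytes at ascending addresses are BE 9E 32.
Read back as little-endian, the first byte is least significant, giving 0x329EBE.
0x329EBE = 3317438.

3317438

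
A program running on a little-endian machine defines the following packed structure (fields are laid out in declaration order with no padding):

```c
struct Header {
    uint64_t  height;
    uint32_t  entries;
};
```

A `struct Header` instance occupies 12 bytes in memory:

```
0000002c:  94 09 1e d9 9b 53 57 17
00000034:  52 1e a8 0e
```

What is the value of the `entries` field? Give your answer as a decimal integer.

`entries` follows `height` (8 bytes), so it starts at byte offset 8 and occupies 4 bytes.
Bytes at offsets 8..11: 52 1E A8 0E.
Little-endian: lowest address holds the least-significant byte.
Reassemble most-significant byte first: 0E A8 1E 52 → 0x0EA81E52.
0x0EA81E52 = 245898834.

245898834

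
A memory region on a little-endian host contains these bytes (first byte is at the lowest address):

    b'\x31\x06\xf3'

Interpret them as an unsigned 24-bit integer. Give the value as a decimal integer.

Little-endian: lowest address holds the least-significant byte.
Reassemble most-significant byte first: F3 06 31 → 0xF30631.
0xF30631 = 15926833.

15926833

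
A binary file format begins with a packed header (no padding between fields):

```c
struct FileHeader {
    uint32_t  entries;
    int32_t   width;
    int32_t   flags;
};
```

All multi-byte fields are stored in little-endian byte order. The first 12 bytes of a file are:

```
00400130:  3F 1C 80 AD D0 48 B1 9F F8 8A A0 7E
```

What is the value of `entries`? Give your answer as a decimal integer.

2910854207

`entries` is the first field, at byte offset 0, occupying 4 bytes.
Bytes at offsets 0..3: 3F 1C 80 AD.
In little-endian order the low byte comes first in memory.
Reassemble most-significant byte first: AD 80 1C 3F → 0xAD801C3F.
0xAD801C3F = 2910854207.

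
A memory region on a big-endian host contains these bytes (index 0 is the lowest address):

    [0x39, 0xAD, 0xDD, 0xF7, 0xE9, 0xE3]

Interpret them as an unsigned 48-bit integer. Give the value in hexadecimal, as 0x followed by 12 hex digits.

Big-endian stores the most-significant byte at the lowest address.
The bytes are already most-significant first: 0x39ADDDF7E9E3.

0x39ADDDF7E9E3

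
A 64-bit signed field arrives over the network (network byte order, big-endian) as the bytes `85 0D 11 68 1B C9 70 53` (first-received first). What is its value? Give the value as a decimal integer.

In big-endian order the high byte comes first in memory.
The bytes are already most-significant first: 0x850D11681BC97053.
Top bit is set, so as a signed 64-bit value this is 0x850D11681BC97053 − 2^64 = -8859405753127440301.

-8859405753127440301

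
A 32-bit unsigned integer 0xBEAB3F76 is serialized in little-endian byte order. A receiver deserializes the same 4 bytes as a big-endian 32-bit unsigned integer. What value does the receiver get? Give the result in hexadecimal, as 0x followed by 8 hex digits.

0x763FABBE

Stored little-endian, the bytes at ascending addresses are 76 3F AB BE.
Read back as big-endian, the last byte is least significant, giving 0x763FABBE.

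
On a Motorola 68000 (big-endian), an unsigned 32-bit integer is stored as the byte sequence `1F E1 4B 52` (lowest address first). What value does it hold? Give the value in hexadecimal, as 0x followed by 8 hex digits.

In big-endian order the high byte comes first in memory.
The bytes are already most-significant first: 0x1FE14B52.

0x1FE14B52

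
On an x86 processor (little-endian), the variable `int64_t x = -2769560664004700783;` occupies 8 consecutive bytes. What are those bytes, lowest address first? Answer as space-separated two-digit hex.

Two's complement of -2769560664004700783 in 64 bits: 2769560664004700783 = 0x266F74C009E52A6F; invert → 0xD9908B3FF61AD590; add 1 → 0xD9908B3FF61AD591.
Split into bytes (most-significant first): D9 90 8B 3F F6 1A D5 91.
Little-endian stores the least-significant byte at the lowest address.
So at ascending addresses the bytes are 91 D5 1A F6 3F 8B 90 D9.

91 D5 1A F6 3F 8B 90 D9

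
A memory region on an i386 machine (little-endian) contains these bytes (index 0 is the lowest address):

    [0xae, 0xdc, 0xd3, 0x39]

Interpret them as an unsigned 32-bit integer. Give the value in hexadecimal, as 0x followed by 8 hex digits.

Little-endian: lowest address holds the least-significant byte.
Reassemble most-significant byte first: 39 D3 DC AE → 0x39D3DCAE.

0x39D3DCAE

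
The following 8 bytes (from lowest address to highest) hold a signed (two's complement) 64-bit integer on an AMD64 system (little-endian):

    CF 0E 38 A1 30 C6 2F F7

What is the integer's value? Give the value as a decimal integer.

Little-endian stores the least-significant byte at the lowest address.
Reassemble most-significant byte first: F7 2F C6 30 A1 38 0E CF → 0xF72FC630A1380ECF.
Top bit is set, so as a signed 64-bit value this is 0xF72FC630A1380ECF − 2^64 = -635071110270415153.

-635071110270415153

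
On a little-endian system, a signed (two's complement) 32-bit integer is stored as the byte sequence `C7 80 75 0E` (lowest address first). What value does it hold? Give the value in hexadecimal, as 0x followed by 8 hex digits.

0x0E7580C7

Little-endian stores the least-significant byte at the lowest address.
Reassemble most-significant byte first: 0E 75 80 C7 → 0x0E7580C7.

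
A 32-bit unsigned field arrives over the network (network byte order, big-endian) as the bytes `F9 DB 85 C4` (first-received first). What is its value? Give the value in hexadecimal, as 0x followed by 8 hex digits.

0xF9DB85C4

Big-endian: lowest address holds the most-significant byte.
The bytes are already most-significant first: 0xF9DB85C4.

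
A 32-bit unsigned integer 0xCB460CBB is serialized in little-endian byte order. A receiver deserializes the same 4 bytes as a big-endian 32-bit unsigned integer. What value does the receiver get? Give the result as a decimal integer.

Stored little-endian, the bytes at ascending addresses are BB 0C 46 CB.
Read back as big-endian, the last byte is least significant, giving 0xBB0C46CB.
0xBB0C46CB = 3138143947.

3138143947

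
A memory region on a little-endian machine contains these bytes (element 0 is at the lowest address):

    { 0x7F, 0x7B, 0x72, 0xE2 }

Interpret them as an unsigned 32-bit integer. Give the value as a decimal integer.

3799153535

In little-endian order the low byte comes first in memory.
Reassemble most-significant byte first: E2 72 7B 7F → 0xE2727B7F.
0xE2727B7F = 3799153535.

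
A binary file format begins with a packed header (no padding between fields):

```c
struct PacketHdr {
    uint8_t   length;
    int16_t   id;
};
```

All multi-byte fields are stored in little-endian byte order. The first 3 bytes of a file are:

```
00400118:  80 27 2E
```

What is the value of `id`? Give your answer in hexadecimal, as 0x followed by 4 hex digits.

0x2E27

`id` follows `length` (1 byte), so it starts at byte offset 1 and occupies 2 bytes.
Bytes at offsets 1..2: 27 2E.
Little-endian stores the least-significant byte at the lowest address.
Reassemble most-significant byte first: 2E 27 → 0x2E27.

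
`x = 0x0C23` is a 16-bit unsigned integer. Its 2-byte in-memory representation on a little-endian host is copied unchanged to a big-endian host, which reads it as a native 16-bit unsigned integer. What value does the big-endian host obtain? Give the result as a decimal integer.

8972

Stored little-endian, the bytes at ascending addresses are 23 0C.
Read back as big-endian, the last byte is least significant, giving 0x230C.
0x230C = 8972.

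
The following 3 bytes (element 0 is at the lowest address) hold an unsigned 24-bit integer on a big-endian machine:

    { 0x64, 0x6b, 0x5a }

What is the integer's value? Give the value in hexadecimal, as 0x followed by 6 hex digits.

In big-endian order the high byte comes first in memory.
The bytes are already most-significant first: 0x646B5A.

0x646B5A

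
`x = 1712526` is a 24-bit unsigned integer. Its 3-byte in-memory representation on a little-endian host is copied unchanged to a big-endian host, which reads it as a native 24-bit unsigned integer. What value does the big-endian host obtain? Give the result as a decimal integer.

1712526 in 24-bit hexadecimal is 0x1A218E.
Stored little-endian, the bytes at ascending addresses are 8E 21 1A.
Read back as big-endian, the last byte is least significant, giving 0x8E211A.
0x8E211A = 9314586.

9314586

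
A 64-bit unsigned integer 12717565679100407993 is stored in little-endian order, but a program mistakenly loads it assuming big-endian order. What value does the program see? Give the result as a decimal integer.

12717565679100407993 in 64-bit hexadecimal is 0xB07DDE9AC67AB0B9.
Stored little-endian, the bytes at ascending addresses are B9 B0 7A C6 9A DE 7D B0.
Read back as big-endian, the last byte is least significant, giving 0xB9B07AC69ADE7DB0.
0xB9B07AC69ADE7DB0 = 13380329486338129328.

13380329486338129328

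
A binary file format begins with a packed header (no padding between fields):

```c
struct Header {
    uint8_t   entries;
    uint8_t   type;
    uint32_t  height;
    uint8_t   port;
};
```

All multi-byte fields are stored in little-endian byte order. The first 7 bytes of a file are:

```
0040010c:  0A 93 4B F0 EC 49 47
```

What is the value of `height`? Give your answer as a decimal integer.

1240264779

`height` follows `entries` (1 B), `type` (1 B), so it starts at offset 1 + 1 = 2 and occupies 4 bytes.
Bytes at offsets 2..5: 4B F0 EC 49.
Little-endian: lowest address holds the least-significant byte.
Reassemble most-significant byte first: 49 EC F0 4B → 0x49ECF04B.
0x49ECF04B = 1240264779.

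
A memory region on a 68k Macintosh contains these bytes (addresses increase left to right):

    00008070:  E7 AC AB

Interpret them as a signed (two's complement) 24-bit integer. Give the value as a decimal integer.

In big-endian order the high byte comes first in memory.
The bytes are already most-significant first: 0xE7ACAB.
Top bit is set, so as a signed 24-bit value this is 0xE7ACAB − 2^24 = -1594197.

-1594197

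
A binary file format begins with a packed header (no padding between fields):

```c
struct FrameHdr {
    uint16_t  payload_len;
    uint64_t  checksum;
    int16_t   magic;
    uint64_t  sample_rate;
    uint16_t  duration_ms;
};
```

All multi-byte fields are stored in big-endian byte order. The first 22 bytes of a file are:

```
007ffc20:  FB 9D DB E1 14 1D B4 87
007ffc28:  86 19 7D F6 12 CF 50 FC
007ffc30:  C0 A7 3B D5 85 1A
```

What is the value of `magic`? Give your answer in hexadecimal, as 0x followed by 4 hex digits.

0x7DF6

`magic` follows `payload_len` (2 B), `checksum` (8 B), so it starts at offset 2 + 8 = 10 and occupies 2 bytes.
Bytes at offsets 10..11: 7D F6.
Big-endian stores the most-significant byte at the lowest address.
The bytes are already most-significant first: 0x7DF6.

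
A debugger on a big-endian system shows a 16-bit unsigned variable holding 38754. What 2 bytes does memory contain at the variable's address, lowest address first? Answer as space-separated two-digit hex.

38754 in hexadecimal, padded to 16 bits, is 0x9762.
Split into bytes (most-significant first): 97 62.
In big-endian order the high byte comes first in memory.
So the memory order matches the most-significant-first order: 97 62.

97 62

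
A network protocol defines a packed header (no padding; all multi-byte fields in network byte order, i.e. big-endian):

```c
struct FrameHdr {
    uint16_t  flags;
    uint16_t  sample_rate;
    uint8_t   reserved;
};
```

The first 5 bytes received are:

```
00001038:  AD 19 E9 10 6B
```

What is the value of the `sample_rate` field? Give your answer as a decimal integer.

`sample_rate` follows `flags` (2 bytes), so it starts at byte offset 2 and occupies 2 bytes.
Bytes at offsets 2..3: E9 10.
Big-endian: lowest address holds the most-significant byte.
The bytes are already most-significant first: 0xE910.
0xE910 = 59664.

59664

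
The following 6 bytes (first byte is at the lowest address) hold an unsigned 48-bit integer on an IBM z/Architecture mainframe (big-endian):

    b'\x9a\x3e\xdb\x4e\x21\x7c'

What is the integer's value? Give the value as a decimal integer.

In big-endian order the high byte comes first in memory.
The bytes are already most-significant first: 0x9A3EDB4E217C.
0x9A3EDB4E217C = 169594757980540.

169594757980540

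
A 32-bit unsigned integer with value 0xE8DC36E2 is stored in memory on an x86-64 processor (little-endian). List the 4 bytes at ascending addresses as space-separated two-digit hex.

Split into bytes (most-significant first): E8 DC 36 E2.
In little-endian order the low byte comes first in memory.
So at ascending addresses the bytes are E2 36 DC E8.

E2 36 DC E8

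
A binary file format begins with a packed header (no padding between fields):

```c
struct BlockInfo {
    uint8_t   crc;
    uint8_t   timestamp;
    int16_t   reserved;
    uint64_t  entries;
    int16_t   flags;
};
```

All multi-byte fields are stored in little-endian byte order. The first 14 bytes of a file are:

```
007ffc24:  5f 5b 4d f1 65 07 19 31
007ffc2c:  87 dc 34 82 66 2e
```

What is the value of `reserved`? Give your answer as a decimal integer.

-3763

`reserved` follows `crc` (1 B), `timestamp` (1 B), so it starts at offset 1 + 1 = 2 and occupies 2 bytes.
Bytes at offsets 2..3: 4D F1.
Little-endian stores the least-significant byte at the lowest address.
Reassemble most-significant byte first: F1 4D → 0xF14D.
Top bit is set, so as a signed 16-bit value this is 0xF14D − 2^16 = -3763.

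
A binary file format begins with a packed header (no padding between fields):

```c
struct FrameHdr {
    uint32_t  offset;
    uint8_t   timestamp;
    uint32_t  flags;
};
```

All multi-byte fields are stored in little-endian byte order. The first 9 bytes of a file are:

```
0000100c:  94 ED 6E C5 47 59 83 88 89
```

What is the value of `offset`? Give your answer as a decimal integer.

`offset` is the first field, at byte offset 0, occupying 4 bytes.
Bytes at offsets 0..3: 94 ED 6E C5.
Little-endian stores the least-significant byte at the lowest address.
Reassemble most-significant byte first: C5 6E ED 94 → 0xC56EED94.
0xC56EED94 = 3312381332.

3312381332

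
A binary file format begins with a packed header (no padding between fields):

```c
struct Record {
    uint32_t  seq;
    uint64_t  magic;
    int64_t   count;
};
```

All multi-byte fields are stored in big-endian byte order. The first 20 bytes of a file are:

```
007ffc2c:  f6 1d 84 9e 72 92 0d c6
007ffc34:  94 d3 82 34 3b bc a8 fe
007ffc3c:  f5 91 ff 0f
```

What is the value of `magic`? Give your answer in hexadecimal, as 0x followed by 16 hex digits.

`magic` follows `seq` (4 bytes), so it starts at byte offset 4 and occupies 8 bytes.
Bytes at offsets 4..11: 72 92 0D C6 94 D3 82 34.
In big-endian order the high byte comes first in memory.
The bytes are already most-significant first: 0x72920DC694D38234.

0x72920DC694D38234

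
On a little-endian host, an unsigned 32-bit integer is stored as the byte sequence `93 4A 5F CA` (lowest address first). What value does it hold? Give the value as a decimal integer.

3395242643

Little-endian: lowest address holds the least-significant byte.
Reassemble most-significant byte first: CA 5F 4A 93 → 0xCA5F4A93.
0xCA5F4A93 = 3395242643.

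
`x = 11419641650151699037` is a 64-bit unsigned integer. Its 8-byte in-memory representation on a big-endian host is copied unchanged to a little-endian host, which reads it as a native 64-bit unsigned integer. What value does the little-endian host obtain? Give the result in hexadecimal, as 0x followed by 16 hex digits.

11419641650151699037 in 64-bit hexadecimal is 0x9E7AB793B38C325D.
Stored big-endian, the bytes at ascending addresses are 9E 7A B7 93 B3 8C 32 5D.
Read back as little-endian, the first byte is least significant, giving 0x5D328CB393B77A9E.

0x5D328CB393B77A9E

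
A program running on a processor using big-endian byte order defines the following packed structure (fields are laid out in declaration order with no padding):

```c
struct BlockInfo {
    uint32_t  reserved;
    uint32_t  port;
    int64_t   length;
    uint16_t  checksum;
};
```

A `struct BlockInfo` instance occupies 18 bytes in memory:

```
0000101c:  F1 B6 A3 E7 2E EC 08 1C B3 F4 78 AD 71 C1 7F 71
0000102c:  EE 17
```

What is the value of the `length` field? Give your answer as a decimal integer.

-5479622160269869199

`length` follows `reserved` (4 B), `port` (4 B), so it starts at offset 4 + 4 = 8 and occupies 8 bytes.
Bytes at offsets 8..15: B3 F4 78 AD 71 C1 7F 71.
Big-endian: lowest address holds the most-significant byte.
The bytes are already most-significant first: 0xB3F478AD71C17F71.
Top bit is set, so as a signed 64-bit value this is 0xB3F478AD71C17F71 − 2^64 = -5479622160269869199.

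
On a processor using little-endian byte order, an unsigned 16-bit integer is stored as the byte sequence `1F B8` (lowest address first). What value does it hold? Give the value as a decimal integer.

In little-endian order the low byte comes first in memory.
Reassemble most-significant byte first: B8 1F → 0xB81F.
0xB81F = 47135.

47135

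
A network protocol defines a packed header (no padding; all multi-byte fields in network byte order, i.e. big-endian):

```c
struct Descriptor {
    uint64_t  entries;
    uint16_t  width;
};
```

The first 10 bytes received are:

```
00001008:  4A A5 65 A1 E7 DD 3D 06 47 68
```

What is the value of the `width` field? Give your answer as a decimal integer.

`width` follows `entries` (8 bytes), so it starts at byte offset 8 and occupies 2 bytes.
Bytes at offsets 8..9: 47 68.
In big-endian order the high byte comes first in memory.
The bytes are already most-significant first: 0x4768.
0x4768 = 18280.

18280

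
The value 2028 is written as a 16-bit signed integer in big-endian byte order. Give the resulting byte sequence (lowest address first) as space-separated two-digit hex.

07 EC

2028 in hexadecimal, padded to 16 bits, is 0x07EC.
Split into bytes (most-significant first): 07 EC.
Big-endian: lowest address holds the most-significant byte.
So the memory order matches the most-significant-first order: 07 EC.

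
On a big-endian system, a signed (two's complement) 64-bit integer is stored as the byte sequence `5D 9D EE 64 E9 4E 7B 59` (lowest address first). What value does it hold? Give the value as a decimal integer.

Big-endian: lowest address holds the most-significant byte.
The bytes are already most-significant first: 0x5D9DEE64E94E7B59.
0x5D9DEE64E94E7B59 = 6745809934049246041.

6745809934049246041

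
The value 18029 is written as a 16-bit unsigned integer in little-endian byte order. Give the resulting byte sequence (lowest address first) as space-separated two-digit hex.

6D 46

18029 in hexadecimal, padded to 16 bits, is 0x466D.
Split into bytes (most-significant first): 46 6D.
Little-endian stores the least-significant byte at the lowest address.
So at ascending addresses the bytes are 6D 46.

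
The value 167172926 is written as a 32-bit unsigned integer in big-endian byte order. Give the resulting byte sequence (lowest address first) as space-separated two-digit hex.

167172926 in hexadecimal, padded to 32 bits, is 0x09F6DB3E.
Split into bytes (most-significant first): 09 F6 DB 3E.
In big-endian order the high byte comes first in memory.
So the memory order matches the most-significant-first order: 09 F6 DB 3E.

09 F6 DB 3E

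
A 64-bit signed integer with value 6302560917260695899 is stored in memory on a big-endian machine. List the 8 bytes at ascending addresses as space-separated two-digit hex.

6302560917260695899 in hexadecimal, padded to 64 bits, is 0x577731C30895795B.
Split into bytes (most-significant first): 57 77 31 C3 08 95 79 5B.
Big-endian stores the most-significant byte at the lowest address.
So the memory order matches the most-significant-first order: 57 77 31 C3 08 95 79 5B.

57 77 31 C3 08 95 79 5B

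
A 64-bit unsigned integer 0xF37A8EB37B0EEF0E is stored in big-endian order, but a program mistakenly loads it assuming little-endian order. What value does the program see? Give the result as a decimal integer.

1076094760421063411

Stored big-endian, the bytes at ascending addresses are F3 7A 8E B3 7B 0E EF 0E.
Read back as little-endian, the first byte is least significant, giving 0x0EEF0E7BB38E7AF3.
0x0EEF0E7BB38E7AF3 = 1076094760421063411.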